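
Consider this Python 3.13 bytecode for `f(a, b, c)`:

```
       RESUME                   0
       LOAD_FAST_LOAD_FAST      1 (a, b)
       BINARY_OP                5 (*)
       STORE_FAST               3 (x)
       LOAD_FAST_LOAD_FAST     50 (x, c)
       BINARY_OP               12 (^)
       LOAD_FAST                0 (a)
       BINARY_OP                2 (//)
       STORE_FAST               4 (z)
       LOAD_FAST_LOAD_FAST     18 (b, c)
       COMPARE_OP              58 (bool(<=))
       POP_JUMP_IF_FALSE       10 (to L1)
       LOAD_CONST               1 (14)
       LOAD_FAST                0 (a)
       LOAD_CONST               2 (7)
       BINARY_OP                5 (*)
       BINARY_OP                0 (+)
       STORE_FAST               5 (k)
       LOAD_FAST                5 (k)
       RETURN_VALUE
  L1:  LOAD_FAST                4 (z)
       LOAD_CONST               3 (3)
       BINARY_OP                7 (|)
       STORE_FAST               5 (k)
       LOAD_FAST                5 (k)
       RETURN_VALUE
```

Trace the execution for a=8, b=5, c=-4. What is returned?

-5

LOAD_FAST_LOAD_FAST a,b → push 8,5. Stack: [8, 5]
BINARY_OP * → 8 * 5 = 40. Stack: [40]
STORE_FAST x → x=40. Stack: []
LOAD_FAST_LOAD_FAST x,c → push 40,-4. Stack: [40, -4]
BINARY_OP ^ → 40 ^ -4 = -44. Stack: [-44]
LOAD_FAST a → push 8. Stack: [-44, 8]
BINARY_OP // → -44 // 8 = -6. Stack: [-6]
STORE_FAST z → z=-6. Stack: []
LOAD_FAST_LOAD_FAST b,c → push 5,-4. Stack: [5, -4]
COMPARE_OP bool(<=) → 5 vs -4 = False. Stack: [False]
POP_JUMP_IF_FALSE → pop False; jump. Stack: []
LOAD_FAST z → push -6. Stack: [-6]
LOAD_CONST → push 3. Stack: [-6, 3]
BINARY_OP | → -6 | 3 = -5. Stack: [-5]
STORE_FAST k → k=-5. Stack: []
LOAD_FAST k → push -5. Stack: [-5]
RETURN_VALUE → return -5.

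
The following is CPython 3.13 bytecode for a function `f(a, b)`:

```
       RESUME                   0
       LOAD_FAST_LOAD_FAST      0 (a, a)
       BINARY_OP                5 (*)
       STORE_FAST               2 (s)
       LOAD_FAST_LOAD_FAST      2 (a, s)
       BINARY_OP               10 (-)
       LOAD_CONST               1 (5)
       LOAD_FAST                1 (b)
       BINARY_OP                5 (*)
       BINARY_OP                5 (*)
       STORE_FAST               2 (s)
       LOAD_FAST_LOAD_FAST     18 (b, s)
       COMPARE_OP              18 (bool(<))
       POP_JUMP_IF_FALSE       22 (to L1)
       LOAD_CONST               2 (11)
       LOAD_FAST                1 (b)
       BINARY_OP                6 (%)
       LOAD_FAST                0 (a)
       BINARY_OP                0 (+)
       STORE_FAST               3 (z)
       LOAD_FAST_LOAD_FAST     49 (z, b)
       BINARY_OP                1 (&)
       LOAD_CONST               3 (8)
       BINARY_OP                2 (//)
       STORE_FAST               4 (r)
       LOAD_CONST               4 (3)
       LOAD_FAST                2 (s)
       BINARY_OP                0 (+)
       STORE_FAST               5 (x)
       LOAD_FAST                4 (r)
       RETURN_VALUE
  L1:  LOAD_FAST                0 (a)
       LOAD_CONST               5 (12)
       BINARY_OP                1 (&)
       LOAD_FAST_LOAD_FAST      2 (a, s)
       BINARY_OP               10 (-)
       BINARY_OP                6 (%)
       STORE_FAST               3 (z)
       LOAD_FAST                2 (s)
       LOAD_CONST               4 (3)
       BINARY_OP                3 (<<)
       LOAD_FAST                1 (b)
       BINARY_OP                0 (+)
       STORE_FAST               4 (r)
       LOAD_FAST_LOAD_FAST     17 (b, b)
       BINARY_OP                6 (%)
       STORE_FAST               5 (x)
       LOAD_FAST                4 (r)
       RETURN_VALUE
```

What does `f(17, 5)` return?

LOAD_FAST_LOAD_FAST a,a → push 17,17. Stack: [17, 17]
BINARY_OP * → 17 * 17 = 289. Stack: [289]
STORE_FAST s → s=289. Stack: []
LOAD_FAST_LOAD_FAST a,s → push 17,289. Stack: [17, 289]
BINARY_OP - → 17 - 289 = -272. Stack: [-272]
LOAD_CONST → push 5. Stack: [-272, 5]
LOAD_FAST b → push 5. Stack: [-272, 5, 5]
BINARY_OP * → 5 * 5 = 25. Stack: [-272, 25]
BINARY_OP * → -272 * 25 = -6800. Stack: [-6800]
STORE_FAST s → s=-6800. Stack: []
LOAD_FAST_LOAD_FAST b,s → push 5,-6800. Stack: [5, -6800]
COMPARE_OP bool(<) → 5 vs -6800 = False. Stack: [False]
POP_JUMP_IF_FALSE → pop False; jump. Stack: []
LOAD_FAST a → push 17. Stack: [17]
LOAD_CONST → push 12. Stack: [17, 12]
BINARY_OP & → 17 & 12 = 0. Stack: [0]
LOAD_FAST_LOAD_FAST a,s → push 17,-6800. Stack: [0, 17, -6800]
BINARY_OP - → 17 - -6800 = 6817. Stack: [0, 6817]
BINARY_OP % → 0 % 6817 = 0. Stack: [0]
STORE_FAST z → z=0. Stack: []
LOAD_FAST s → push -6800. Stack: [-6800]
LOAD_CONST → push 3. Stack: [-6800, 3]
BINARY_OP << → -6800 << 3 = -54400. Stack: [-54400]
LOAD_FAST b → push 5. Stack: [-54400, 5]
BINARY_OP + → -54400 + 5 = -54395. Stack: [-54395]
STORE_FAST r → r=-54395. Stack: []
LOAD_FAST_LOAD_FAST b,b → push 5,5. Stack: [5, 5]
BINARY_OP % → 5 % 5 = 0. Stack: [0]
STORE_FAST x → x=0. Stack: []
LOAD_FAST r → push -54395. Stack: [-54395]
RETURN_VALUE → return -54395.

-54395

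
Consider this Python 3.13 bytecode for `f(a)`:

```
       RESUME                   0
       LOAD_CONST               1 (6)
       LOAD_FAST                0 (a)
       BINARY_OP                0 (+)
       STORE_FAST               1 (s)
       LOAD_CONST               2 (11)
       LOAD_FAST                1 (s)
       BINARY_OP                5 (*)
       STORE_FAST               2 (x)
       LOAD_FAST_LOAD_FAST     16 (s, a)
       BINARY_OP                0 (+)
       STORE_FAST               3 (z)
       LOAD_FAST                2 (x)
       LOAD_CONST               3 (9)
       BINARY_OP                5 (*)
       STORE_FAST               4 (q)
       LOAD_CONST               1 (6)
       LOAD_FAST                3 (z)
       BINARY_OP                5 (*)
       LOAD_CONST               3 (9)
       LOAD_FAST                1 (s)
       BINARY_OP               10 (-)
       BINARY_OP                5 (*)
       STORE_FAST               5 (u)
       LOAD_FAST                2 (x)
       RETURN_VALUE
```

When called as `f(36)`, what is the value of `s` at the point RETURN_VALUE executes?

42

LOAD_CONST → push 6. Stack: [6]
LOAD_FAST a → push 36. Stack: [6, 36]
BINARY_OP + → 6 + 36 = 42. Stack: [42]
STORE_FAST s → s=42. Stack: []
LOAD_CONST → push 11. Stack: [11]
LOAD_FAST s → push 42. Stack: [11, 42]
BINARY_OP * → 11 * 42 = 462. Stack: [462]
STORE_FAST x → x=462. Stack: []
LOAD_FAST_LOAD_FAST s,a → push 42,36. Stack: [42, 36]
BINARY_OP + → 42 + 36 = 78. Stack: [78]
STORE_FAST z → z=78. Stack: []
LOAD_FAST x → push 462. Stack: [462]
LOAD_CONST → push 9. Stack: [462, 9]
BINARY_OP * → 462 * 9 = 4158. Stack: [4158]
STORE_FAST q → q=4158. Stack: []
LOAD_CONST → push 6. Stack: [6]
LOAD_FAST z → push 78. Stack: [6, 78]
BINARY_OP * → 6 * 78 = 468. Stack: [468]
LOAD_CONST → push 9. Stack: [468, 9]
LOAD_FAST s → push 42. Stack: [468, 9, 42]
BINARY_OP - → 9 - 42 = -33. Stack: [468, -33]
BINARY_OP * → 468 * -33 = -15444. Stack: [-15444]
STORE_FAST u → u=-15444. Stack: []
LOAD_FAST x → push 462. Stack: [462]
RETURN_VALUE → return 462.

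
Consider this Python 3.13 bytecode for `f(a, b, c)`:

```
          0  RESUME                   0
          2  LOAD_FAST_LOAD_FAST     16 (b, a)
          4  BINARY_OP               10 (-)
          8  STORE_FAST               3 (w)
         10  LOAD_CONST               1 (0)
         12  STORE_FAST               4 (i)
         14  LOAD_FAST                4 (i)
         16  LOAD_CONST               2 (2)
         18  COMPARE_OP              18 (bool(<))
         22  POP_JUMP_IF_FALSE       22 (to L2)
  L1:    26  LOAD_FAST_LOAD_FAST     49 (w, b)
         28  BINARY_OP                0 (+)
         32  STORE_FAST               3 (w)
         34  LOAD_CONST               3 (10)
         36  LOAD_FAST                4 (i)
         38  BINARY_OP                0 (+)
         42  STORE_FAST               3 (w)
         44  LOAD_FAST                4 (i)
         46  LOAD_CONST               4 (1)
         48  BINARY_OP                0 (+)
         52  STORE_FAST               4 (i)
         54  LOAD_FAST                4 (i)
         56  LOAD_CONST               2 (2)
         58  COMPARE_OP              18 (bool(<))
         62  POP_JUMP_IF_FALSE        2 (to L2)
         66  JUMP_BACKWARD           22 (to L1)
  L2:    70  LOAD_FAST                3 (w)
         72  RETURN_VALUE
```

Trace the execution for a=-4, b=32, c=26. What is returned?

LOAD_FAST_LOAD_FAST b,a → push 32,-4. Stack: [32, -4]
BINARY_OP - → 32 - -4 = 36. Stack: [36]
STORE_FAST w → w=36. Stack: []
LOAD_CONST → push 0. Stack: [0]
STORE_FAST i → i=0. Stack: []
LOAD_FAST i → push 0. Stack: [0]
LOAD_CONST → push 2. Stack: [0, 2]
COMPARE_OP bool(<) → 0 vs 2 = True. Stack: [True]
POP_JUMP_IF_FALSE → pop True; no jump. Stack: []
LOAD_FAST_LOAD_FAST w,b → push 36,32. Stack: [36, 32]
BINARY_OP + → 36 + 32 = 68. Stack: [68]
STORE_FAST w → w=68. Stack: []
LOAD_CONST → push 10. Stack: [10]
LOAD_FAST i → push 0. Stack: [10, 0]
BINARY_OP + → 10 + 0 = 10. Stack: [10]
STORE_FAST w → w=10. Stack: []
LOAD_FAST i → push 0. Stack: [0]
LOAD_CONST → push 1. Stack: [0, 1]
BINARY_OP + → 0 + 1 = 1. Stack: [1]
STORE_FAST i → i=1. Stack: []
LOAD_FAST i → push 1. Stack: [1]
LOAD_CONST → push 2. Stack: [1, 2]
COMPARE_OP bool(<) → 1 vs 2 = True. Stack: [True]
POP_JUMP_IF_FALSE → pop True; no jump. Stack: []
LOAD_FAST_LOAD_FAST w,b → push 10,32. Stack: [10, 32]
BINARY_OP + → 10 + 32 = 42. Stack: [42]
STORE_FAST w → w=42. Stack: []
LOAD_CONST → push 10. Stack: [10]
LOAD_FAST i → push 1. Stack: [10, 1]
BINARY_OP + → 10 + 1 = 11. Stack: [11]
STORE_FAST w → w=11. Stack: []
LOAD_FAST i → push 1. Stack: [1]
LOAD_CONST → push 1. Stack: [1, 1]
BINARY_OP + → 1 + 1 = 2. Stack: [2]
STORE_FAST i → i=2. Stack: []
LOAD_FAST i → push 2. Stack: [2]
LOAD_CONST → push 2. Stack: [2, 2]
COMPARE_OP bool(<) → 2 vs 2 = False. Stack: [False]
POP_JUMP_IF_FALSE → pop False; jump. Stack: []
LOAD_FAST w → push 11. Stack: [11]
RETURN_VALUE → return 11.

11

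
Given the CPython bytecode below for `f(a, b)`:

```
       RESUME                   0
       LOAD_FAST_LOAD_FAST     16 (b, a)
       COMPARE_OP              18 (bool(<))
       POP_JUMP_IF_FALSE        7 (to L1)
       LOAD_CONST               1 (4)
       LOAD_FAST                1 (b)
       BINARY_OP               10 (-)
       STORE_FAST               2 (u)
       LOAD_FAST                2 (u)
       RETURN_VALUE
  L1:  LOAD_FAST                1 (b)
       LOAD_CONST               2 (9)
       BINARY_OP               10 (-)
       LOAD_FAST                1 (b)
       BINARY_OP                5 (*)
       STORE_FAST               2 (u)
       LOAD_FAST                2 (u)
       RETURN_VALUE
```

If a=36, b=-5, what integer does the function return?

9

LOAD_FAST_LOAD_FAST b,a → push -5,36. Stack: [-5, 36]
COMPARE_OP bool(<) → -5 vs 36 = True. Stack: [True]
POP_JUMP_IF_FALSE → pop True; no jump. Stack: []
LOAD_CONST → push 4. Stack: [4]
LOAD_FAST b → push -5. Stack: [4, -5]
BINARY_OP - → 4 - -5 = 9. Stack: [9]
STORE_FAST u → u=9. Stack: []
LOAD_FAST u → push 9. Stack: [9]
RETURN_VALUE → return 9.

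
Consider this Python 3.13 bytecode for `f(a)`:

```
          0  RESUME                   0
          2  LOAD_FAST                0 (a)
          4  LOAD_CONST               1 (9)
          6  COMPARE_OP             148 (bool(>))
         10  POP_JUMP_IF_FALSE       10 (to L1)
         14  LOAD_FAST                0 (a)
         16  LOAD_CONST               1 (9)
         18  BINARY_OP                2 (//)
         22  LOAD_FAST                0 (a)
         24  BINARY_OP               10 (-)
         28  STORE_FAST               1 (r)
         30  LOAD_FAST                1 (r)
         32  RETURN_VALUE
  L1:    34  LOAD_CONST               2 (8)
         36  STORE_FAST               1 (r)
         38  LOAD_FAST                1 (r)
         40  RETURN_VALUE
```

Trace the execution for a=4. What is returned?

8

LOAD_FAST a → push 4. Stack: [4]
LOAD_CONST → push 9. Stack: [4, 9]
COMPARE_OP bool(>) → 4 vs 9 = False. Stack: [False]
POP_JUMP_IF_FALSE → pop False; jump. Stack: []
LOAD_CONST → push 8. Stack: [8]
STORE_FAST r → r=8. Stack: []
LOAD_FAST r → push 8. Stack: [8]
RETURN_VALUE → return 8.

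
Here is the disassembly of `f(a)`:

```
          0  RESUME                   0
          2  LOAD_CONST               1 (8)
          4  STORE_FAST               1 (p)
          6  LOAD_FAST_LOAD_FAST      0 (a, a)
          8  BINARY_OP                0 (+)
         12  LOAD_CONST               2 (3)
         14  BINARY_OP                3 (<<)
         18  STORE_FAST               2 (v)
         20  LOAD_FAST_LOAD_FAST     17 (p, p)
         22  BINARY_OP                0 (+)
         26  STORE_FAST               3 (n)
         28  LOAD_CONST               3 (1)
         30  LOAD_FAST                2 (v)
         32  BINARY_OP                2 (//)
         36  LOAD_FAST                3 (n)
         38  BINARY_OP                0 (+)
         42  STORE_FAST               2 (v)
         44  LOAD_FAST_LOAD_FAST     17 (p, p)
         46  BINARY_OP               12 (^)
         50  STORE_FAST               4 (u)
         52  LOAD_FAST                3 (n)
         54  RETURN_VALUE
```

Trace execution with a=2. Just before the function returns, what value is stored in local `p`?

8

LOAD_CONST → push 8. Stack: [8]
STORE_FAST p → p=8. Stack: []
LOAD_FAST_LOAD_FAST a,a → push 2,2. Stack: [2, 2]
BINARY_OP + → 2 + 2 = 4. Stack: [4]
LOAD_CONST → push 3. Stack: [4, 3]
BINARY_OP << → 4 << 3 = 32. Stack: [32]
STORE_FAST v → v=32. Stack: []
LOAD_FAST_LOAD_FAST p,p → push 8,8. Stack: [8, 8]
BINARY_OP + → 8 + 8 = 16. Stack: [16]
STORE_FAST n → n=16. Stack: []
LOAD_CONST → push 1. Stack: [1]
LOAD_FAST v → push 32. Stack: [1, 32]
BINARY_OP // → 1 // 32 = 0. Stack: [0]
LOAD_FAST n → push 16. Stack: [0, 16]
BINARY_OP + → 0 + 16 = 16. Stack: [16]
STORE_FAST v → v=16. Stack: []
LOAD_FAST_LOAD_FAST p,p → push 8,8. Stack: [8, 8]
BINARY_OP ^ → 8 ^ 8 = 0. Stack: [0]
STORE_FAST u → u=0. Stack: []
LOAD_FAST n → push 16. Stack: [16]
RETURN_VALUE → return 16.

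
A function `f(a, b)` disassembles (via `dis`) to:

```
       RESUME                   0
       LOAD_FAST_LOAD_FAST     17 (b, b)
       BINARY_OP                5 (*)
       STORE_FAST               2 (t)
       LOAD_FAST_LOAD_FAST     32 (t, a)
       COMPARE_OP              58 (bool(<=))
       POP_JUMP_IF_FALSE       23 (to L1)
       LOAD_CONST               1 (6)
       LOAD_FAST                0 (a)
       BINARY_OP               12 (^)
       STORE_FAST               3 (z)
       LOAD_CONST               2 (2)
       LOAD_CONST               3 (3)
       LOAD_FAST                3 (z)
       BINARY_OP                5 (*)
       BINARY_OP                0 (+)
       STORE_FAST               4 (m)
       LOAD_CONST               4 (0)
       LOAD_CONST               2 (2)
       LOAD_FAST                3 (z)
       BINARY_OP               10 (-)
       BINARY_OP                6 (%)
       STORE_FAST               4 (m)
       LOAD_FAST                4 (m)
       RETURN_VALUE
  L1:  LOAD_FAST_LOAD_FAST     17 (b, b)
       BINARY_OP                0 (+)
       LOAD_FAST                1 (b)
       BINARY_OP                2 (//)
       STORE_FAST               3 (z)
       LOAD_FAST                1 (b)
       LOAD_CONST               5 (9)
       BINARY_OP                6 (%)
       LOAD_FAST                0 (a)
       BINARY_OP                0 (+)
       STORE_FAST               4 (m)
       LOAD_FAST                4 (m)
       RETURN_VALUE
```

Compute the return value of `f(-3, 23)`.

2

LOAD_FAST_LOAD_FAST b,b → push 23,23. Stack: [23, 23]
BINARY_OP * → 23 * 23 = 529. Stack: [529]
STORE_FAST t → t=529. Stack: []
LOAD_FAST_LOAD_FAST t,a → push 529,-3. Stack: [529, -3]
COMPARE_OP bool(<=) → 529 vs -3 = False. Stack: [False]
POP_JUMP_IF_FALSE → pop False; jump. Stack: []
LOAD_FAST_LOAD_FAST b,b → push 23,23. Stack: [23, 23]
BINARY_OP + → 23 + 23 = 46. Stack: [46]
LOAD_FAST b → push 23. Stack: [46, 23]
BINARY_OP // → 46 // 23 = 2. Stack: [2]
STORE_FAST z → z=2. Stack: []
LOAD_FAST b → push 23. Stack: [23]
LOAD_CONST → push 9. Stack: [23, 9]
BINARY_OP % → 23 % 9 = 5. Stack: [5]
LOAD_FAST a → push -3. Stack: [5, -3]
BINARY_OP + → 5 + -3 = 2. Stack: [2]
STORE_FAST m → m=2. Stack: []
LOAD_FAST m → push 2. Stack: [2]
RETURN_VALUE → return 2.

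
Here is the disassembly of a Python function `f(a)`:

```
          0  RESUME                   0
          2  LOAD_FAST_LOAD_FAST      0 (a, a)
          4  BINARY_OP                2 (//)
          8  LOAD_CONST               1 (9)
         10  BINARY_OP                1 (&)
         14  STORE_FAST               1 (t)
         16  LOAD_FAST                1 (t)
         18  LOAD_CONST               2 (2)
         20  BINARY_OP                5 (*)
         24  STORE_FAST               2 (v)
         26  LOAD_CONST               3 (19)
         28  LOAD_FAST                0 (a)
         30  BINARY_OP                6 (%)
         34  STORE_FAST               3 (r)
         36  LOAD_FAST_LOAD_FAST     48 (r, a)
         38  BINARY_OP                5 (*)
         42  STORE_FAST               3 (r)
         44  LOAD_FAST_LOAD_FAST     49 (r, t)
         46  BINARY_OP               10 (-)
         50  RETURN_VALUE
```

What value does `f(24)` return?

LOAD_FAST_LOAD_FAST a,a → push 24,24. Stack: [24, 24]
BINARY_OP // → 24 // 24 = 1. Stack: [1]
LOAD_CONST → push 9. Stack: [1, 9]
BINARY_OP & → 1 & 9 = 1. Stack: [1]
STORE_FAST t → t=1. Stack: []
LOAD_FAST t → push 1. Stack: [1]
LOAD_CONST → push 2. Stack: [1, 2]
BINARY_OP * → 1 * 2 = 2. Stack: [2]
STORE_FAST v → v=2. Stack: []
LOAD_CONST → push 19. Stack: [19]
LOAD_FAST a → push 24. Stack: [19, 24]
BINARY_OP % → 19 % 24 = 19. Stack: [19]
STORE_FAST r → r=19. Stack: []
LOAD_FAST_LOAD_FAST r,a → push 19,24. Stack: [19, 24]
BINARY_OP * → 19 * 24 = 456. Stack: [456]
STORE_FAST r → r=456. Stack: []
LOAD_FAST_LOAD_FAST r,t → push 456,1. Stack: [456, 1]
BINARY_OP - → 456 - 1 = 455. Stack: [455]
RETURN_VALUE → return 455.

455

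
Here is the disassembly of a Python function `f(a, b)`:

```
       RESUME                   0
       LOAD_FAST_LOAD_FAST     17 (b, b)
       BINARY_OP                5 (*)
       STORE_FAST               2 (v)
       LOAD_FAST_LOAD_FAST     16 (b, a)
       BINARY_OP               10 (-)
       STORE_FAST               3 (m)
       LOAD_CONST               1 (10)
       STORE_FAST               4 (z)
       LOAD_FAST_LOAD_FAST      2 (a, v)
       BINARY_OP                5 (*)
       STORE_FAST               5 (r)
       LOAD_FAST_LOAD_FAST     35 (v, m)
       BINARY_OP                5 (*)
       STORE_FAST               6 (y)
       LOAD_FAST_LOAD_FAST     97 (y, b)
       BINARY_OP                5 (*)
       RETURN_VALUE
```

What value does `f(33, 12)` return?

-36288

LOAD_FAST_LOAD_FAST b,b → push 12,12. Stack: [12, 12]
BINARY_OP * → 12 * 12 = 144. Stack: [144]
STORE_FAST v → v=144. Stack: []
LOAD_FAST_LOAD_FAST b,a → push 12,33. Stack: [12, 33]
BINARY_OP - → 12 - 33 = -21. Stack: [-21]
STORE_FAST m → m=-21. Stack: []
LOAD_CONST → push 10. Stack: [10]
STORE_FAST z → z=10. Stack: []
LOAD_FAST_LOAD_FAST a,v → push 33,144. Stack: [33, 144]
BINARY_OP * → 33 * 144 = 4752. Stack: [4752]
STORE_FAST r → r=4752. Stack: []
LOAD_FAST_LOAD_FAST v,m → push 144,-21. Stack: [144, -21]
BINARY_OP * → 144 * -21 = -3024. Stack: [-3024]
STORE_FAST y → y=-3024. Stack: []
LOAD_FAST_LOAD_FAST y,b → push -3024,12. Stack: [-3024, 12]
BINARY_OP * → -3024 * 12 = -36288. Stack: [-36288]
RETURN_VALUE → return -36288.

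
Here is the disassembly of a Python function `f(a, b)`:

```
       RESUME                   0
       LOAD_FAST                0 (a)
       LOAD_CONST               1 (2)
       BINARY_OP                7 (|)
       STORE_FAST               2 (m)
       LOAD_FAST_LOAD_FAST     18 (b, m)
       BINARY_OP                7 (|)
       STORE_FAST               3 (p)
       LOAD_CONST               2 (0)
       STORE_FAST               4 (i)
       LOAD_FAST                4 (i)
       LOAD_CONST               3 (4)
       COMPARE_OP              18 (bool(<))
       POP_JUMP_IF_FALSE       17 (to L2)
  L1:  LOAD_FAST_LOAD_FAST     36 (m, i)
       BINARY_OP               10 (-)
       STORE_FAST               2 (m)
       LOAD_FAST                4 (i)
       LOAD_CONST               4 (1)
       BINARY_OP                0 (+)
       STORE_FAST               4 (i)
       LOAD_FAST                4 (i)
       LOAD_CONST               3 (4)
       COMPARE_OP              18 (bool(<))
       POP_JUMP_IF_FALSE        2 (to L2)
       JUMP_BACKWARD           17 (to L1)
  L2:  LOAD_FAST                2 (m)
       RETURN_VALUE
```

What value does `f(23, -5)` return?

LOAD_FAST a → push 23. Stack: [23]
LOAD_CONST → push 2. Stack: [23, 2]
BINARY_OP | → 23 | 2 = 23. Stack: [23]
STORE_FAST m → m=23. Stack: []
LOAD_FAST_LOAD_FAST b,m → push -5,23. Stack: [-5, 23]
BINARY_OP | → -5 | 23 = -1. Stack: [-1]
STORE_FAST p → p=-1. Stack: []
LOAD_CONST → push 0. Stack: [0]
STORE_FAST i → i=0. Stack: []
LOAD_FAST i → push 0. Stack: [0]
LOAD_CONST → push 4. Stack: [0, 4]
COMPARE_OP bool(<) → 0 vs 4 = True. Stack: [True]
POP_JUMP_IF_FALSE → pop True; no jump. Stack: []
LOAD_FAST_LOAD_FAST m,i → push 23,0. Stack: [23, 0]
BINARY_OP - → 23 - 0 = 23. Stack: [23]
STORE_FAST m → m=23. Stack: []
LOAD_FAST i → push 0. Stack: [0]
LOAD_CONST → push 1. Stack: [0, 1]
BINARY_OP + → 0 + 1 = 1. Stack: [1]
STORE_FAST i → i=1. Stack: []
LOAD_FAST i → push 1. Stack: [1]
LOAD_CONST → push 4. Stack: [1, 4]
COMPARE_OP bool(<) → 1 vs 4 = True. Stack: [True]
POP_JUMP_IF_FALSE → pop True; no jump. Stack: []
LOAD_FAST_LOAD_FAST m,i → push 23,1. Stack: [23, 1]
BINARY_OP - → 23 - 1 = 22. Stack: [22]
STORE_FAST m → m=22. Stack: []
LOAD_FAST i → push 1. Stack: [1]
LOAD_CONST → push 1. Stack: [1, 1]
BINARY_OP + → 1 + 1 = 2. Stack: [2]
STORE_FAST i → i=2. Stack: []
LOAD_FAST i → push 2. Stack: [2]
LOAD_CONST → push 4. Stack: [2, 4]
COMPARE_OP bool(<) → 2 vs 4 = True. Stack: [True]
POP_JUMP_IF_FALSE → pop True; no jump. Stack: []
LOAD_FAST_LOAD_FAST m,i → push 22,2. Stack: [22, 2]
BINARY_OP - → 22 - 2 = 20. Stack: [20]
STORE_FAST m → m=20. Stack: []
LOAD_FAST i → push 2. Stack: [2]
LOAD_CONST → push 1. Stack: [2, 1]
BINARY_OP + → 2 + 1 = 3. Stack: [3]
STORE_FAST i → i=3. Stack: []
LOAD_FAST i → push 3. Stack: [3]
LOAD_CONST → push 4. Stack: [3, 4]
COMPARE_OP bool(<) → 3 vs 4 = True. Stack: [True]
POP_JUMP_IF_FALSE → pop True; no jump. Stack: []
LOAD_FAST_LOAD_FAST m,i → push 20,3. Stack: [20, 3]
BINARY_OP - → 20 - 3 = 17. Stack: [17]
STORE_FAST m → m=17. Stack: []
LOAD_FAST i → push 3. Stack: [3]
LOAD_CONST → push 1. Stack: [3, 1]
BINARY_OP + → 3 + 1 = 4. Stack: [4]
STORE_FAST i → i=4. Stack: []
LOAD_FAST i → push 4. Stack: [4]
LOAD_CONST → push 4. Stack: [4, 4]
COMPARE_OP bool(<) → 4 vs 4 = False. Stack: [False]
POP_JUMP_IF_FALSE → pop False; jump. Stack: []
LOAD_FAST m → push 17. Stack: [17]
RETURN_VALUE → return 17.

17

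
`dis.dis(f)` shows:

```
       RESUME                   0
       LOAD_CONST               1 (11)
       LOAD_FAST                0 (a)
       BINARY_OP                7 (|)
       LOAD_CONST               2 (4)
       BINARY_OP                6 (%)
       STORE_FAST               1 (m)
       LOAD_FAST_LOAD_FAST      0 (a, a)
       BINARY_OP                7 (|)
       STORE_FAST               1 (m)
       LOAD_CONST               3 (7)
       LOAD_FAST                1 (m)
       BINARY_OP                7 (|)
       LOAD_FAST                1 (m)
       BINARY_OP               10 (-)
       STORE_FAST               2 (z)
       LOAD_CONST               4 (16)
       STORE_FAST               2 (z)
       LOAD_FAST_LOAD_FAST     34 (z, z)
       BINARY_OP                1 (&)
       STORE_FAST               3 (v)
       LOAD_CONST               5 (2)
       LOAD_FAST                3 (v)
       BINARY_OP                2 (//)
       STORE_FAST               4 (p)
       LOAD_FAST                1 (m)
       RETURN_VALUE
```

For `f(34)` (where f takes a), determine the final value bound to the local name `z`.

16

LOAD_CONST → push 11. Stack: [11]
LOAD_FAST a → push 34. Stack: [11, 34]
BINARY_OP | → 11 | 34 = 43. Stack: [43]
LOAD_CONST → push 4. Stack: [43, 4]
BINARY_OP % → 43 % 4 = 3. Stack: [3]
STORE_FAST m → m=3. Stack: []
LOAD_FAST_LOAD_FAST a,a → push 34,34. Stack: [34, 34]
BINARY_OP | → 34 | 34 = 34. Stack: [34]
STORE_FAST m → m=34. Stack: []
LOAD_CONST → push 7. Stack: [7]
LOAD_FAST m → push 34. Stack: [7, 34]
BINARY_OP | → 7 | 34 = 39. Stack: [39]
LOAD_FAST m → push 34. Stack: [39, 34]
BINARY_OP - → 39 - 34 = 5. Stack: [5]
STORE_FAST z → z=5. Stack: []
LOAD_CONST → push 16. Stack: [16]
STORE_FAST z → z=16. Stack: []
LOAD_FAST_LOAD_FAST z,z → push 16,16. Stack: [16, 16]
BINARY_OP & → 16 & 16 = 16. Stack: [16]
STORE_FAST v → v=16. Stack: []
LOAD_CONST → push 2. Stack: [2]
LOAD_FAST v → push 16. Stack: [2, 16]
BINARY_OP // → 2 // 16 = 0. Stack: [0]
STORE_FAST p → p=0. Stack: []
LOAD_FAST m → push 34. Stack: [34]
RETURN_VALUE → return 34.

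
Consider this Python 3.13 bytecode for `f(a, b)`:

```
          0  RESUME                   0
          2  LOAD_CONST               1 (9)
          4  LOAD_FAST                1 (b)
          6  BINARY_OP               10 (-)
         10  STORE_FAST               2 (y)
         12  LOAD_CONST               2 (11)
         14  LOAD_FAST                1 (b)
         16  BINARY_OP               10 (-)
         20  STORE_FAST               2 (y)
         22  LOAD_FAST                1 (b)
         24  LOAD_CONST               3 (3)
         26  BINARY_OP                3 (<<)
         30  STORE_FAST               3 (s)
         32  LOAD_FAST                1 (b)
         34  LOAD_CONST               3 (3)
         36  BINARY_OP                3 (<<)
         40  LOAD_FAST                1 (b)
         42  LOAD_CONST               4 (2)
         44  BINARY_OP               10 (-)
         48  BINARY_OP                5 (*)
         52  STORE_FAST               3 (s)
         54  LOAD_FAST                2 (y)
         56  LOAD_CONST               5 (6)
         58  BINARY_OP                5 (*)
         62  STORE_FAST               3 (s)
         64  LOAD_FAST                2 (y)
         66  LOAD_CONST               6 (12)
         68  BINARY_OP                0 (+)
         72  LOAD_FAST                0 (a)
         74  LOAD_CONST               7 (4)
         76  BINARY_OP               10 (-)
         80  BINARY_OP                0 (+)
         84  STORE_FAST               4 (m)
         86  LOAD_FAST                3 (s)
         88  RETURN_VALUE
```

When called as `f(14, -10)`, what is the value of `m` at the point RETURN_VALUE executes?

43

LOAD_CONST → push 9. Stack: [9]
LOAD_FAST b → push -10. Stack: [9, -10]
BINARY_OP - → 9 - -10 = 19. Stack: [19]
STORE_FAST y → y=19. Stack: []
LOAD_CONST → push 11. Stack: [11]
LOAD_FAST b → push -10. Stack: [11, -10]
BINARY_OP - → 11 - -10 = 21. Stack: [21]
STORE_FAST y → y=21. Stack: []
LOAD_FAST b → push -10. Stack: [-10]
LOAD_CONST → push 3. Stack: [-10, 3]
BINARY_OP << → -10 << 3 = -80. Stack: [-80]
STORE_FAST s → s=-80. Stack: []
LOAD_FAST b → push -10. Stack: [-10]
LOAD_CONST → push 3. Stack: [-10, 3]
BINARY_OP << → -10 << 3 = -80. Stack: [-80]
LOAD_FAST b → push -10. Stack: [-80, -10]
LOAD_CONST → push 2. Stack: [-80, -10, 2]
BINARY_OP - → -10 - 2 = -12. Stack: [-80, -12]
BINARY_OP * → -80 * -12 = 960. Stack: [960]
STORE_FAST s → s=960. Stack: []
LOAD_FAST y → push 21. Stack: [21]
LOAD_CONST → push 6. Stack: [21, 6]
BINARY_OP * → 21 * 6 = 126. Stack: [126]
STORE_FAST s → s=126. Stack: []
LOAD_FAST y → push 21. Stack: [21]
LOAD_CONST → push 12. Stack: [21, 12]
BINARY_OP + → 21 + 12 = 33. Stack: [33]
LOAD_FAST a → push 14. Stack: [33, 14]
LOAD_CONST → push 4. Stack: [33, 14, 4]
BINARY_OP - → 14 - 4 = 10. Stack: [33, 10]
BINARY_OP + → 33 + 10 = 43. Stack: [43]
STORE_FAST m → m=43. Stack: []
LOAD_FAST s → push 126. Stack: [126]
RETURN_VALUE → return 126.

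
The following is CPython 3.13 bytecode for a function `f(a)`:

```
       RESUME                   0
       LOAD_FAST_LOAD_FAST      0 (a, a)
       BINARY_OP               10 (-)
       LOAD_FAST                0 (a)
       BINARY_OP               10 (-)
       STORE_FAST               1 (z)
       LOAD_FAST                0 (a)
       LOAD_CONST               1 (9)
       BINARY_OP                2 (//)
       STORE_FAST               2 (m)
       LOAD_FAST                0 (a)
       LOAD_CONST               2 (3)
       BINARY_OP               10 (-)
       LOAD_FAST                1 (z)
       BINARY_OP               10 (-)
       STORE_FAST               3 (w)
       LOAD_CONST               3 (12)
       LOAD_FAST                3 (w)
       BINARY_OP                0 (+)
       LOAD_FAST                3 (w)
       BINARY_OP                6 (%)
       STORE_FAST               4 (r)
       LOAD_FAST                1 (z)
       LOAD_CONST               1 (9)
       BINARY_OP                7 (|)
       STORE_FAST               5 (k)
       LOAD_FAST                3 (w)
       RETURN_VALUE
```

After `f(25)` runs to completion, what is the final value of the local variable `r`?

LOAD_FAST_LOAD_FAST a,a → push 25,25. Stack: [25, 25]
BINARY_OP - → 25 - 25 = 0. Stack: [0]
LOAD_FAST a → push 25. Stack: [0, 25]
BINARY_OP - → 0 - 25 = -25. Stack: [-25]
STORE_FAST z → z=-25. Stack: []
LOAD_FAST a → push 25. Stack: [25]
LOAD_CONST → push 9. Stack: [25, 9]
BINARY_OP // → 25 // 9 = 2. Stack: [2]
STORE_FAST m → m=2. Stack: []
LOAD_FAST a → push 25. Stack: [25]
LOAD_CONST → push 3. Stack: [25, 3]
BINARY_OP - → 25 - 3 = 22. Stack: [22]
LOAD_FAST z → push -25. Stack: [22, -25]
BINARY_OP - → 22 - -25 = 47. Stack: [47]
STORE_FAST w → w=47. Stack: []
LOAD_CONST → push 12. Stack: [12]
LOAD_FAST w → push 47. Stack: [12, 47]
BINARY_OP + → 12 + 47 = 59. Stack: [59]
LOAD_FAST w → push 47. Stack: [59, 47]
BINARY_OP % → 59 % 47 = 12. Stack: [12]
STORE_FAST r → r=12. Stack: []
LOAD_FAST z → push -25. Stack: [-25]
LOAD_CONST → push 9. Stack: [-25, 9]
BINARY_OP | → -25 | 9 = -17. Stack: [-17]
STORE_FAST k → k=-17. Stack: []
LOAD_FAST w → push 47. Stack: [47]
RETURN_VALUE → return 47.

12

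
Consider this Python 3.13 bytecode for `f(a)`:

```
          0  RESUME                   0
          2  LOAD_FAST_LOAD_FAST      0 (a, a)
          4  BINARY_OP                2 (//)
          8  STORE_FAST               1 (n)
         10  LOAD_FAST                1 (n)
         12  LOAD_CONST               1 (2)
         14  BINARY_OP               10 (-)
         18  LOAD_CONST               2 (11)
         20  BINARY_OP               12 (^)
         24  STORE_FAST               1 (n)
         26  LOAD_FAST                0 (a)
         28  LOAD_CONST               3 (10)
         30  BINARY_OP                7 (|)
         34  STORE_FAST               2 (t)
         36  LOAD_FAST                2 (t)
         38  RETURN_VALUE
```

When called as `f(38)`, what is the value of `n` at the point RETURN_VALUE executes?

LOAD_FAST_LOAD_FAST a,a → push 38,38. Stack: [38, 38]
BINARY_OP // → 38 // 38 = 1. Stack: [1]
STORE_FAST n → n=1. Stack: []
LOAD_FAST n → push 1. Stack: [1]
LOAD_CONST → push 2. Stack: [1, 2]
BINARY_OP - → 1 - 2 = -1. Stack: [-1]
LOAD_CONST → push 11. Stack: [-1, 11]
BINARY_OP ^ → -1 ^ 11 = -12. Stack: [-12]
STORE_FAST n → n=-12. Stack: []
LOAD_FAST a → push 38. Stack: [38]
LOAD_CONST → push 10. Stack: [38, 10]
BINARY_OP | → 38 | 10 = 46. Stack: [46]
STORE_FAST t → t=46. Stack: []
LOAD_FAST t → push 46. Stack: [46]
RETURN_VALUE → return 46.

-12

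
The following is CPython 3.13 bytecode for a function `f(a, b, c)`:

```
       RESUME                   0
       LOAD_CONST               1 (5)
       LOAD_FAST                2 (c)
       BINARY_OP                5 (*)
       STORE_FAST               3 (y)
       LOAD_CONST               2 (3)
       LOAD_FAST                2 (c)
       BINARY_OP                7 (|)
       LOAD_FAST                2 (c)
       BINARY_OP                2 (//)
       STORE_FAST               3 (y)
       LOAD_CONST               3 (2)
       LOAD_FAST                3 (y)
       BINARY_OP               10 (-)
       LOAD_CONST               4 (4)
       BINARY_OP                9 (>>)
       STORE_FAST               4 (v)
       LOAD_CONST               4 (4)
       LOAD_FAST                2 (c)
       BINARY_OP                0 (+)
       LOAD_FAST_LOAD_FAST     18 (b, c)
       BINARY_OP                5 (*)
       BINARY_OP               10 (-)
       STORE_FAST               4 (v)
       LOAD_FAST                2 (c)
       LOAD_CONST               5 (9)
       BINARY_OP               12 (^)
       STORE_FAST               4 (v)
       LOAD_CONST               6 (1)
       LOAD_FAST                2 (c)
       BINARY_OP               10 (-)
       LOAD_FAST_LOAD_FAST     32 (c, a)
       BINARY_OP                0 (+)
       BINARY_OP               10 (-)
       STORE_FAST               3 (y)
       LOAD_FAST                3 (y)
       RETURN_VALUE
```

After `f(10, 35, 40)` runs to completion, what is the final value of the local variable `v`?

LOAD_CONST → push 5. Stack: [5]
LOAD_FAST c → push 40. Stack: [5, 40]
BINARY_OP * → 5 * 40 = 200. Stack: [200]
STORE_FAST y → y=200. Stack: []
LOAD_CONST → push 3. Stack: [3]
LOAD_FAST c → push 40. Stack: [3, 40]
BINARY_OP | → 3 | 40 = 43. Stack: [43]
LOAD_FAST c → push 40. Stack: [43, 40]
BINARY_OP // → 43 // 40 = 1. Stack: [1]
STORE_FAST y → y=1. Stack: []
LOAD_CONST → push 2. Stack: [2]
LOAD_FAST y → push 1. Stack: [2, 1]
BINARY_OP - → 2 - 1 = 1. Stack: [1]
LOAD_CONST → push 4. Stack: [1, 4]
BINARY_OP >> → 1 >> 4 = 0. Stack: [0]
STORE_FAST v → v=0. Stack: []
LOAD_CONST → push 4. Stack: [4]
LOAD_FAST c → push 40. Stack: [4, 40]
BINARY_OP + → 4 + 40 = 44. Stack: [44]
LOAD_FAST_LOAD_FAST b,c → push 35,40. Stack: [44, 35, 40]
BINARY_OP * → 35 * 40 = 1400. Stack: [44, 1400]
BINARY_OP - → 44 - 1400 = -1356. Stack: [-1356]
STORE_FAST v → v=-1356. Stack: []
LOAD_FAST c → push 40. Stack: [40]
LOAD_CONST → push 9. Stack: [40, 9]
BINARY_OP ^ → 40 ^ 9 = 33. Stack: [33]
STORE_FAST v → v=33. Stack: []
LOAD_CONST → push 1. Stack: [1]
LOAD_FAST c → push 40. Stack: [1, 40]
BINARY_OP - → 1 - 40 = -39. Stack: [-39]
LOAD_FAST_LOAD_FAST c,a → push 40,10. Stack: [-39, 40, 10]
BINARY_OP + → 40 + 10 = 50. Stack: [-39, 50]
BINARY_OP - → -39 - 50 = -89. Stack: [-89]
STORE_FAST y → y=-89. Stack: []
LOAD_FAST y → push -89. Stack: [-89]
RETURN_VALUE → return -89.

33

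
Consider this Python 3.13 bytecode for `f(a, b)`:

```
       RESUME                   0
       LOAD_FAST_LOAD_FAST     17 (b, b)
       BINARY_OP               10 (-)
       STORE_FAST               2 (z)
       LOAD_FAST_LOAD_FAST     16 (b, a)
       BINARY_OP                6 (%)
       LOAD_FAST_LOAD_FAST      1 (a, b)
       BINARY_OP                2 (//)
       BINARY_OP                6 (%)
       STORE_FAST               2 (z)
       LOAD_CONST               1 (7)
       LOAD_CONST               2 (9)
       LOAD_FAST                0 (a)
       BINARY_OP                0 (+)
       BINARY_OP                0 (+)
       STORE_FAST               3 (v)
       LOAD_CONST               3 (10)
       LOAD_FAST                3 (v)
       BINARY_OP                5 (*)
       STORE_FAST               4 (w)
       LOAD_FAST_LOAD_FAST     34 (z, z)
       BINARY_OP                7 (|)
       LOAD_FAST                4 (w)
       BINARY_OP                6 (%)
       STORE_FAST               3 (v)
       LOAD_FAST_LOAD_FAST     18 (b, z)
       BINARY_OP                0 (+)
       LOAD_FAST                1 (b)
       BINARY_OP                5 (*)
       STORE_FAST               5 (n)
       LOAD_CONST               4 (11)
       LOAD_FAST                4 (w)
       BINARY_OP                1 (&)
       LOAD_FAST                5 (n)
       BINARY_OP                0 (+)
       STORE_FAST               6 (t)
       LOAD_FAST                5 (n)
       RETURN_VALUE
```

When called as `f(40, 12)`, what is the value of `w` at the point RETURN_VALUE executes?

560

LOAD_FAST_LOAD_FAST b,b → push 12,12. Stack: [12, 12]
BINARY_OP - → 12 - 12 = 0. Stack: [0]
STORE_FAST z → z=0. Stack: []
LOAD_FAST_LOAD_FAST b,a → push 12,40. Stack: [12, 40]
BINARY_OP % → 12 % 40 = 12. Stack: [12]
LOAD_FAST_LOAD_FAST a,b → push 40,12. Stack: [12, 40, 12]
BINARY_OP // → 40 // 12 = 3. Stack: [12, 3]
BINARY_OP % → 12 % 3 = 0. Stack: [0]
STORE_FAST z → z=0. Stack: []
LOAD_CONST → push 7. Stack: [7]
LOAD_CONST → push 9. Stack: [7, 9]
LOAD_FAST a → push 40. Stack: [7, 9, 40]
BINARY_OP + → 9 + 40 = 49. Stack: [7, 49]
BINARY_OP + → 7 + 49 = 56. Stack: [56]
STORE_FAST v → v=56. Stack: []
LOAD_CONST → push 10. Stack: [10]
LOAD_FAST v → push 56. Stack: [10, 56]
BINARY_OP * → 10 * 56 = 560. Stack: [560]
STORE_FAST w → w=560. Stack: []
LOAD_FAST_LOAD_FAST z,z → push 0,0. Stack: [0, 0]
BINARY_OP | → 0 | 0 = 0. Stack: [0]
LOAD_FAST w → push 560. Stack: [0, 560]
BINARY_OP % → 0 % 560 = 0. Stack: [0]
STORE_FAST v → v=0. Stack: []
LOAD_FAST_LOAD_FAST b,z → push 12,0. Stack: [12, 0]
BINARY_OP + → 12 + 0 = 12. Stack: [12]
LOAD_FAST b → push 12. Stack: [12, 12]
BINARY_OP * → 12 * 12 = 144. Stack: [144]
STORE_FAST n → n=144. Stack: []
LOAD_CONST → push 11. Stack: [11]
LOAD_FAST w → push 560. Stack: [11, 560]
BINARY_OP & → 11 & 560 = 0. Stack: [0]
LOAD_FAST n → push 144. Stack: [0, 144]
BINARY_OP + → 0 + 144 = 144. Stack: [144]
STORE_FAST t → t=144. Stack: []
LOAD_FAST n → push 144. Stack: [144]
RETURN_VALUE → return 144.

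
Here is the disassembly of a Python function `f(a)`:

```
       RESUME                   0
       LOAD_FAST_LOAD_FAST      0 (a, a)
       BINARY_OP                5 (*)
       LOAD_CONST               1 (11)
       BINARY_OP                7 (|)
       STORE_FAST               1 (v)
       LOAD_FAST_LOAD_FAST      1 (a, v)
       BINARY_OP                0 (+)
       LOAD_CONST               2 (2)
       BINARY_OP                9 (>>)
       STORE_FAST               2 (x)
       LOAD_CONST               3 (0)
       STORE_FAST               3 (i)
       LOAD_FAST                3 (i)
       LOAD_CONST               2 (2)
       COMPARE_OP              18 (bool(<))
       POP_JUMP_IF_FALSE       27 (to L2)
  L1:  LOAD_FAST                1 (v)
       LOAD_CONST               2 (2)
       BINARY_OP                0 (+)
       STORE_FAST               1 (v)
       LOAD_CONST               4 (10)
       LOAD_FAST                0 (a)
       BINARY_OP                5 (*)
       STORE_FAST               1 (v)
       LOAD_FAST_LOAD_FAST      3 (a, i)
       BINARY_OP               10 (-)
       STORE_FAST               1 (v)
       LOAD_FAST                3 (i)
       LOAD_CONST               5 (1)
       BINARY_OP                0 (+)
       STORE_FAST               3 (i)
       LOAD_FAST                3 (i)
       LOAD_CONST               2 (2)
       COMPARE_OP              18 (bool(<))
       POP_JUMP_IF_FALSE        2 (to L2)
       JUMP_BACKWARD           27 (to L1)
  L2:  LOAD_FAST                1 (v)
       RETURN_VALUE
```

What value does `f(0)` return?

LOAD_FAST_LOAD_FAST a,a → push 0,0. Stack: [0, 0]
BINARY_OP * → 0 * 0 = 0. Stack: [0]
LOAD_CONST → push 11. Stack: [0, 11]
BINARY_OP | → 0 | 11 = 11. Stack: [11]
STORE_FAST v → v=11. Stack: []
LOAD_FAST_LOAD_FAST a,v → push 0,11. Stack: [0, 11]
BINARY_OP + → 0 + 11 = 11. Stack: [11]
LOAD_CONST → push 2. Stack: [11, 2]
BINARY_OP >> → 11 >> 2 = 2. Stack: [2]
STORE_FAST x → x=2. Stack: []
LOAD_CONST → push 0. Stack: [0]
STORE_FAST i → i=0. Stack: []
LOAD_FAST i → push 0. Stack: [0]
LOAD_CONST → push 2. Stack: [0, 2]
COMPARE_OP bool(<) → 0 vs 2 = True. Stack: [True]
POP_JUMP_IF_FALSE → pop True; no jump. Stack: []
LOAD_FAST v → push 11. Stack: [11]
LOAD_CONST → push 2. Stack: [11, 2]
BINARY_OP + → 11 + 2 = 13. Stack: [13]
STORE_FAST v → v=13. Stack: []
LOAD_CONST → push 10. Stack: [10]
LOAD_FAST a → push 0. Stack: [10, 0]
BINARY_OP * → 10 * 0 = 0. Stack: [0]
STORE_FAST v → v=0. Stack: []
LOAD_FAST_LOAD_FAST a,i → push 0,0. Stack: [0, 0]
BINARY_OP - → 0 - 0 = 0. Stack: [0]
STORE_FAST v → v=0. Stack: []
LOAD_FAST i → push 0. Stack: [0]
LOAD_CONST → push 1. Stack: [0, 1]
BINARY_OP + → 0 + 1 = 1. Stack: [1]
STORE_FAST i → i=1. Stack: []
LOAD_FAST i → push 1. Stack: [1]
LOAD_CONST → push 2. Stack: [1, 2]
COMPARE_OP bool(<) → 1 vs 2 = True. Stack: [True]
POP_JUMP_IF_FALSE → pop True; no jump. Stack: []
LOAD_FAST v → push 0. Stack: [0]
LOAD_CONST → push 2. Stack: [0, 2]
BINARY_OP + → 0 + 2 = 2. Stack: [2]
STORE_FAST v → v=2. Stack: []
LOAD_CONST → push 10. Stack: [10]
LOAD_FAST a → push 0. Stack: [10, 0]
BINARY_OP * → 10 * 0 = 0. Stack: [0]
STORE_FAST v → v=0. Stack: []
LOAD_FAST_LOAD_FAST a,i → push 0,1. Stack: [0, 1]
BINARY_OP - → 0 - 1 = -1. Stack: [-1]
STORE_FAST v → v=-1. Stack: []
LOAD_FAST i → push 1. Stack: [1]
LOAD_CONST → push 1. Stack: [1, 1]
BINARY_OP + → 1 + 1 = 2. Stack: [2]
STORE_FAST i → i=2. Stack: []
LOAD_FAST i → push 2. Stack: [2]
LOAD_CONST → push 2. Stack: [2, 2]
COMPARE_OP bool(<) → 2 vs 2 = False. Stack: [False]
POP_JUMP_IF_FALSE → pop False; jump. Stack: []
LOAD_FAST v → push -1. Stack: [-1]
RETURN_VALUE → return -1.

-1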